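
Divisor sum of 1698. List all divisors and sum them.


Divisors of 1698: 1, 2, 3, 6, 283, 566, 849, 1698
Sum = 1 + 2 + 3 + 6 + 283 + 566 + 849 + 1698 = 3408

σ(1698) = 3408


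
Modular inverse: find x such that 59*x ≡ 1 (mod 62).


Use the extended Euclidean algorithm on (62, 59); each row r = 62*s + 59*t:
r=62, s=1, t=0
r=59, s=0, t=1
q=1: r=3, s=1, t=-1   [62*(1) + 59*(-1) = 3]
q=19: r=2, s=-19, t=20   [62*(-19) + 59*(20) = 2]
q=1: r=1, s=20, t=-21   [62*(20) + 59*(-21) = 1]
q=2: r=0, s=-59, t=62   [62*(-59) + 59*(62) = 0]
GCD = 1 with t = -21, so 59*(-21) ≡ 1 (mod 62)
Inverse = -21 mod 62 = 41
Check: 59 * 41 = 2419 ≡ 1 (mod 62)

59^(-1) ≡ 41 (mod 62)


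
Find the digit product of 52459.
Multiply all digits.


5 × 2 × 4 × 5 × 9 = 1800


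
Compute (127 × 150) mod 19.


127 × 150 = 19050
19050 mod 19 = 12


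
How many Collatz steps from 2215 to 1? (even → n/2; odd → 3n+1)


2215 → 6646 → 3323 → 9970 → 4985 → 14956 → 7478 → 3739 → 11218 → 5609 → 16828 → 8414 → 4207 → 12622 → 6311 → 18934 → 9467 → 28402 → 14201 → 42604 → 21302 → 10651 → 31954 → 15977 → 47932 → 23966 → 11983 → 35950 → 17975 → 53926 → 26963 → 80890 → 40445 → 121336 → 60668 → 30334 → 15167 → 45502 → 22751 → 68254 → 34127 → 102382 → 51191 → 153574 → 76787 → 230362 → 115181 → 345544 → 172772 → 86386 → 43193 → 129580 → 64790 → 32395 → 97186 → 48593 → 145780 → 72890 → 36445 → 109336 → 54668 → 27334 → 13667 → 41002 → 20501 → 61504 → 30752 → 15376 → 7688 → 3844 → 1922 → 961 → 2884 → 1442 → 721 → 2164 → 1082 → 541 → 1624 → 812 → 406 → 203 → 610 → 305 → 916 → 458 → 229 → 688 → 344 → 172 → 86 → 43 → 130 → 65 → 196 → 98 → 49 → 148 → 74 → 37 → 112 → 56 → 28 → 14 → 7 → 22 → 11 → 34 → 17 → 52 → 26 → 13 → 40 → 20 → 10 → 5 → 16 → 8 → 4 → 2 → 1
Total steps = 120

120 steps


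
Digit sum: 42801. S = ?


4 + 2 + 8 + 0 + 1 = 15


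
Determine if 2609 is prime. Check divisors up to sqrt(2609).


Check divisors up to sqrt(2609) = 51.0784
No divisors found.
2609 is prime.

Yes, 2609 is prime


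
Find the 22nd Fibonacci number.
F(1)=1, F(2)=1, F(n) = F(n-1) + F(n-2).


Sequence: 1, 1, 2, 3, 5, 8, 13, 21, 34, 55, 89, 144, 233, 377, 610, 987, 1597, 2584, 4181, 6765, 10946, 17711
F(22) = 17711


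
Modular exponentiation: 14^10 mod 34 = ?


14^1 mod 34 = 14
14^2 mod 34 = 26
14^3 mod 34 = 24
14^4 mod 34 = 30
14^5 mod 34 = 12
14^6 mod 34 = 32
14^7 mod 34 = 6
14^8 mod 34 = 16
14^9 mod 34 = 20
14^10 mod 34 = 8


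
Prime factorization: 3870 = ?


3870 / 2 = 1935
1935 / 3 = 645
645 / 3 = 215
215 / 5 = 43
43 / 43 = 1
3870 = 2 × 3^2 × 5 × 43


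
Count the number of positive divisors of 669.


669 = 3^1 × 223^1
d(669) = (1+1) × (1+1) = 4

4 divisors


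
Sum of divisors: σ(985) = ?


Divisors of 985: 1, 5, 197, 985
Sum = 1 + 5 + 197 + 985 = 1188

σ(985) = 1188


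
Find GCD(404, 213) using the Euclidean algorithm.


404 = 1 * 213 + 191
213 = 1 * 191 + 22
191 = 8 * 22 + 15
22 = 1 * 15 + 7
15 = 2 * 7 + 1
7 = 7 * 1 + 0
GCD = 1


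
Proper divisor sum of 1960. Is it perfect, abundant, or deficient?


Proper divisors: 1, 2, 4, 5, 7, 8, 10, 14, 20, 28, 35, 40, 49, 56, 70, 98, 140, 196, 245, 280, 392, 490, 980
Sum = 1 + 2 + 4 + 5 + 7 + 8 + 10 + 14 + 20 + 28 + 35 + 40 + 49 + 56 + 70 + 98 + 140 + 196 + 245 + 280 + 392 + 490 + 980 = 3170
3170 > 1960 → abundant

s(1960) = 3170 (abundant)


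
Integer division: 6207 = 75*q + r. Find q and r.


6207 = 75 * 82 + 57
Check: 6150 + 57 = 6207

q = 82, r = 57


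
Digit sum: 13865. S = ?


1 + 3 + 8 + 6 + 5 = 23


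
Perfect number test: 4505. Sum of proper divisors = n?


Proper divisors of 4505: 1, 5, 17, 53, 85, 265, 901
Sum = 1 + 5 + 17 + 53 + 85 + 265 + 901 = 1327

No, 4505 is not perfect (1327 ≠ 4505)


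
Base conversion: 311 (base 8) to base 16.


311 (base 8) = 201 (decimal)
201 (decimal) = C9 (base 16)


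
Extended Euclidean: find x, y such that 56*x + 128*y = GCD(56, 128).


Tabular extended Euclidean (each row: r = 56*s + 128*t):
r=56, s=1, t=0
r=128, s=0, t=1
q=0: r=56, s=1, t=0   [56*(1) + 128*(0) = 56]
q=2: r=16, s=-2, t=1   [56*(-2) + 128*(1) = 16]
q=3: r=8, s=7, t=-3   [56*(7) + 128*(-3) = 8]
q=2: r=0, s=-16, t=7   [56*(-16) + 128*(7) = 0]
GCD = 8; from the row with r=8: x=7, y=-3
Check: 56*(7) + 128*(-3) = 392 - 384 = 8

GCD = 8, x = 7, y = -3


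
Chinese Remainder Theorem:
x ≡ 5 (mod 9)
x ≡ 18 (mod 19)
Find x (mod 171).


M = 9*19 = 171
M1 = M/9 = 19, M2 = M/19 = 9
M1^(-1) mod 9 = 1, M2^(-1) mod 19 = 17
x = 5*19*1 + 18*9*17 = 2849
2849 mod 171 = 113
Check: 113 mod 9 = 5 ✓, 113 mod 19 = 18 ✓

x ≡ 113 (mod 171)


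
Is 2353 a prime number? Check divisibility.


2353 / 13 = 181 (exact division)
2353 is NOT prime.

No, 2353 is not prime


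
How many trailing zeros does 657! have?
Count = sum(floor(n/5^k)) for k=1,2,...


floor(657/5) = 131
floor(657/25) = 26
floor(657/125) = 5
floor(657/625) = 1
Total = 163

163 trailing zeros


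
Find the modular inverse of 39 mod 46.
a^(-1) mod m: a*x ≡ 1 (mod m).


Use the extended Euclidean algorithm on (46, 39); each row r = 46*s + 39*t:
r=46, s=1, t=0
r=39, s=0, t=1
q=1: r=7, s=1, t=-1   [46*(1) + 39*(-1) = 7]
q=5: r=4, s=-5, t=6   [46*(-5) + 39*(6) = 4]
q=1: r=3, s=6, t=-7   [46*(6) + 39*(-7) = 3]
q=1: r=1, s=-11, t=13   [46*(-11) + 39*(13) = 1]
q=3: r=0, s=39, t=-46   [46*(39) + 39*(-46) = 0]
GCD = 1 with t = 13, so 39*(13) ≡ 1 (mod 46)
Inverse = 13 mod 46 = 13
Check: 39 * 13 = 507 ≡ 1 (mod 46)

39^(-1) ≡ 13 (mod 46)


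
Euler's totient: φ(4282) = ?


4282 = 2 × 2141
Prime factors: 2, 2141
φ(4282) = 4282 × (1-1/2) × (1-1/2141)
= 4282 × 1/2 × 2140/2141 = 2140

φ(4282) = 2140


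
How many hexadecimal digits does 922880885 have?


922880885 in base 16 = 37020B75
Number of digits = 8

8 digits (base 16)


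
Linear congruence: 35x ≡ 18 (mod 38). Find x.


GCD(35, 38) = 1, unique solution
a^(-1) mod 38 = 25
x = 25 * 18 mod 38 = 32

x ≡ 32 (mod 38)


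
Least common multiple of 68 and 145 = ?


GCD(68, 145) = 1
LCM = 68*145/1 = 9860/1 = 9860

LCM = 9860


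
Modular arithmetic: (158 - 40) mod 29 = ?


158 - 40 = 118
118 mod 29 = 2


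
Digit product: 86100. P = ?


8 × 6 × 1 × 0 × 0 = 0


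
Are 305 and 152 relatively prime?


Euclidean algorithm:
305 = 2 * 152 + 1
152 = 152 * 1 + 0
GCD(305, 152) = 1

Yes, coprime (GCD = 1)


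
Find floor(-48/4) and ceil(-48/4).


-48/4 = -12.0000
floor = -12
ceil = -12

floor = -12, ceil = -12


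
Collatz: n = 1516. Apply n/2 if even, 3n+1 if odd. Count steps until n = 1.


1516 → 758 → 379 → 1138 → 569 → 1708 → 854 → 427 → 1282 → 641 → 1924 → 962 → 481 → 1444 → 722 → 361 → 1084 → 542 → 271 → 814 → 407 → 1222 → 611 → 1834 → 917 → 2752 → 1376 → 688 → 344 → 172 → 86 → 43 → 130 → 65 → 196 → 98 → 49 → 148 → 74 → 37 → 112 → 56 → 28 → 14 → 7 → 22 → 11 → 34 → 17 → 52 → 26 → 13 → 40 → 20 → 10 → 5 → 16 → 8 → 4 → 2 → 1
Total steps = 60

60 steps


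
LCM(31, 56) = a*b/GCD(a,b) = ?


GCD(31, 56) = 1
LCM = 31*56/1 = 1736/1 = 1736

LCM = 1736


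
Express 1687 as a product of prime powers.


1687 / 7 = 241
241 / 241 = 1
1687 = 7 × 241


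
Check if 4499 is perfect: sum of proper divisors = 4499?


Proper divisors of 4499: 1, 11, 409
Sum = 1 + 11 + 409 = 421

No, 4499 is not perfect (421 ≠ 4499)


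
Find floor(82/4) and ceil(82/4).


82/4 = 20.5000
floor = 20
ceil = 21

floor = 20, ceil = 21


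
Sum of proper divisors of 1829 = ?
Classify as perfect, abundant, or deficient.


Proper divisors: 1, 31, 59
Sum = 1 + 31 + 59 = 91
91 < 1829 → deficient

s(1829) = 91 (deficient)


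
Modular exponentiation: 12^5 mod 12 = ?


12^1 mod 12 = 0
12^2 mod 12 = 0
12^3 mod 12 = 0
12^4 mod 12 = 0
12^5 mod 12 = 0


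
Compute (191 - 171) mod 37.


191 - 171 = 20
20 mod 37 = 20


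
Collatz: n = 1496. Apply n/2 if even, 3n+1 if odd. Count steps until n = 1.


1496 → 748 → 374 → 187 → 562 → 281 → 844 → 422 → 211 → 634 → 317 → 952 → 476 → 238 → 119 → 358 → 179 → 538 → 269 → 808 → 404 → 202 → 101 → 304 → 152 → 76 → 38 → 19 → 58 → 29 → 88 → 44 → 22 → 11 → 34 → 17 → 52 → 26 → 13 → 40 → 20 → 10 → 5 → 16 → 8 → 4 → 2 → 1
Total steps = 47

47 steps


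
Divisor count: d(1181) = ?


1181 = 1181^1
d(1181) = (1+1) = 2

2 divisors


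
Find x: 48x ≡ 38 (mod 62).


GCD(48, 62) = 2 divides 38
Divide: 24x ≡ 19 (mod 31)
x ≡ 15 (mod 31)


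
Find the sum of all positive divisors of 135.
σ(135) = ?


Divisors of 135: 1, 3, 5, 9, 15, 27, 45, 135
Sum = 1 + 3 + 5 + 9 + 15 + 27 + 45 + 135 = 240

σ(135) = 240


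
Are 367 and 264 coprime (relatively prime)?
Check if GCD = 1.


Euclidean algorithm:
367 = 1 * 264 + 103
264 = 2 * 103 + 58
103 = 1 * 58 + 45
58 = 1 * 45 + 13
45 = 3 * 13 + 6
13 = 2 * 6 + 1
6 = 6 * 1 + 0
GCD(367, 264) = 1

Yes, coprime (GCD = 1)


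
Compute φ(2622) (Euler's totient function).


2622 = 2 × 3 × 19 × 23
Prime factors: 2, 3, 19, 23
φ(2622) = 2622 × (1-1/2) × (1-1/3) × (1-1/19) × (1-1/23)
= 2622 × 1/2 × 2/3 × 18/19 × 22/23 = 792

φ(2622) = 792


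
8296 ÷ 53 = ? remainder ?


8296 = 53 * 156 + 28
Check: 8268 + 28 = 8296

q = 156, r = 28


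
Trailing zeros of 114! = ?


floor(114/5) = 22
floor(114/25) = 4
Total = 26

26 trailing zeros


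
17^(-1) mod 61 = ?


Use the extended Euclidean algorithm on (61, 17); each row r = 61*s + 17*t:
r=61, s=1, t=0
r=17, s=0, t=1
q=3: r=10, s=1, t=-3   [61*(1) + 17*(-3) = 10]
q=1: r=7, s=-1, t=4   [61*(-1) + 17*(4) = 7]
q=1: r=3, s=2, t=-7   [61*(2) + 17*(-7) = 3]
q=2: r=1, s=-5, t=18   [61*(-5) + 17*(18) = 1]
q=3: r=0, s=17, t=-61   [61*(17) + 17*(-61) = 0]
GCD = 1 with t = 18, so 17*(18) ≡ 1 (mod 61)
Inverse = 18 mod 61 = 18
Check: 17 * 18 = 306 ≡ 1 (mod 61)

17^(-1) ≡ 18 (mod 61)


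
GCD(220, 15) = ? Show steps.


220 = 14 * 15 + 10
15 = 1 * 10 + 5
10 = 2 * 5 + 0
GCD = 5


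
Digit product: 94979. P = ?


9 × 4 × 9 × 7 × 9 = 20412


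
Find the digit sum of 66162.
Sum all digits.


6 + 6 + 1 + 6 + 2 = 21


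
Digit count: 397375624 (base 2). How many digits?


397375624 in base 2 = 10111101011110111100010001000
Number of digits = 29

29 digits (base 2)


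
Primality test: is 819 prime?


819 / 3 = 273 (exact division)
819 is NOT prime.

No, 819 is not prime


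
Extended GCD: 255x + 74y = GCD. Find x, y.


Tabular extended Euclidean (each row: r = 255*s + 74*t):
r=255, s=1, t=0
r=74, s=0, t=1
q=3: r=33, s=1, t=-3   [255*(1) + 74*(-3) = 33]
q=2: r=8, s=-2, t=7   [255*(-2) + 74*(7) = 8]
q=4: r=1, s=9, t=-31   [255*(9) + 74*(-31) = 1]
q=8: r=0, s=-74, t=255   [255*(-74) + 74*(255) = 0]
GCD = 1; from the row with r=1: x=9, y=-31
Check: 255*(9) + 74*(-31) = 2295 - 2294 = 1

GCD = 1, x = 9, y = -31


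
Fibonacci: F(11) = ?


Sequence: 1, 1, 2, 3, 5, 8, 13, 21, 34, 55, 89
F(11) = 89


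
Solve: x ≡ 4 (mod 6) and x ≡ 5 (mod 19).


M = 6*19 = 114
M1 = M/6 = 19, M2 = M/19 = 6
M1^(-1) mod 6 = 1, M2^(-1) mod 19 = 16
x = 4*19*1 + 5*6*16 = 556
556 mod 114 = 100
Check: 100 mod 6 = 4 ✓, 100 mod 19 = 5 ✓

x ≡ 100 (mod 114)


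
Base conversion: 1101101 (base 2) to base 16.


1101101 (base 2) = 109 (decimal)
109 (decimal) = 6D (base 16)


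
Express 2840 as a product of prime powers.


2840 / 2 = 1420
1420 / 2 = 710
710 / 2 = 355
355 / 5 = 71
71 / 71 = 1
2840 = 2^3 × 5 × 71


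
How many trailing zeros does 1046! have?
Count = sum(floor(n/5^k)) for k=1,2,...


floor(1046/5) = 209
floor(1046/25) = 41
floor(1046/125) = 8
floor(1046/625) = 1
Total = 259

259 trailing zeros


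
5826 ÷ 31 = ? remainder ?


5826 = 31 * 187 + 29
Check: 5797 + 29 = 5826

q = 187, r = 29


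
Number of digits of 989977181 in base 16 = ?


989977181 in base 16 = 3B01DA5D
Number of digits = 8

8 digits (base 16)


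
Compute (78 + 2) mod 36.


78 + 2 = 80
80 mod 36 = 8


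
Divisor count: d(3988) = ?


3988 = 2^2 × 997^1
d(3988) = (2+1) × (1+1) = 6

6 divisors


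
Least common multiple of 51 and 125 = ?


GCD(51, 125) = 1
LCM = 51*125/1 = 6375/1 = 6375

LCM = 6375


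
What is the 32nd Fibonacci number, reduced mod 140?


F(k) mod 140 for k=1..32:
1, 1, 2, 3, 5, 8, 13, 21, 34, 55, 89, 4, 93, 97, 50, 7, 57, 64, 121, 45, 26, 71, 97, 28, 125, 13, 138, 11, 9, 20, 29, 49
F(32) mod 140 = 49


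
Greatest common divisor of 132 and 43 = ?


132 = 3 * 43 + 3
43 = 14 * 3 + 1
3 = 3 * 1 + 0
GCD = 1


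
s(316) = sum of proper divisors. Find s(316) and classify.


Proper divisors: 1, 2, 4, 79, 158
Sum = 1 + 2 + 4 + 79 + 158 = 244
244 < 316 → deficient

s(316) = 244 (deficient)


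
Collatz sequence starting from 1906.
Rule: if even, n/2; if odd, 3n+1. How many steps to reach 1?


1906 → 953 → 2860 → 1430 → 715 → 2146 → 1073 → 3220 → 1610 → 805 → 2416 → 1208 → 604 → 302 → 151 → 454 → 227 → 682 → 341 → 1024 → 512 → 256 → 128 → 64 → 32 → 16 → 8 → 4 → 2 → 1
Total steps = 29

29 steps


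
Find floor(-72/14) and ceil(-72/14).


-72/14 = -5.1429
floor = -6
ceil = -5

floor = -6, ceil = -5


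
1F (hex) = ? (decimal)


1F (base 16) = 31 (decimal)
31 (decimal) = 31 (base 10)


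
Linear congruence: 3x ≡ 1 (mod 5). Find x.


GCD(3, 5) = 1, unique solution
a^(-1) mod 5 = 2
x = 2 * 1 mod 5 = 2

x ≡ 2 (mod 5)


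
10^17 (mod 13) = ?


10^1 mod 13 = 10
10^2 mod 13 = 9
10^3 mod 13 = 12
10^4 mod 13 = 3
10^5 mod 13 = 4
10^6 mod 13 = 1
10^7 mod 13 = 10
10^8 mod 13 = 9
10^9 mod 13 = 12
10^10 mod 13 = 3
10^11 mod 13 = 4
10^12 mod 13 = 1
10^13 mod 13 = 10
10^14 mod 13 = 9
10^15 mod 13 = 12
10^16 mod 13 = 3
10^17 mod 13 = 4


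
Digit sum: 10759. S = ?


1 + 0 + 7 + 5 + 9 = 22


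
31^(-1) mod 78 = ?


Use the extended Euclidean algorithm on (78, 31); each row r = 78*s + 31*t:
r=78, s=1, t=0
r=31, s=0, t=1
q=2: r=16, s=1, t=-2   [78*(1) + 31*(-2) = 16]
q=1: r=15, s=-1, t=3   [78*(-1) + 31*(3) = 15]
q=1: r=1, s=2, t=-5   [78*(2) + 31*(-5) = 1]
q=15: r=0, s=-31, t=78   [78*(-31) + 31*(78) = 0]
GCD = 1 with t = -5, so 31*(-5) ≡ 1 (mod 78)
Inverse = -5 mod 78 = 73
Check: 31 * 73 = 2263 ≡ 1 (mod 78)

31^(-1) ≡ 73 (mod 78)


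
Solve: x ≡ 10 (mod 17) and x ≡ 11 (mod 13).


M = 17*13 = 221
M1 = M/17 = 13, M2 = M/13 = 17
M1^(-1) mod 17 = 4, M2^(-1) mod 13 = 10
x = 10*13*4 + 11*17*10 = 2390
2390 mod 221 = 180
Check: 180 mod 17 = 10 ✓, 180 mod 13 = 11 ✓

x ≡ 180 (mod 221)


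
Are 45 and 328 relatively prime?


Euclidean algorithm:
328 = 7 * 45 + 13
45 = 3 * 13 + 6
13 = 2 * 6 + 1
6 = 6 * 1 + 0
GCD(45, 328) = 1

Yes, coprime (GCD = 1)


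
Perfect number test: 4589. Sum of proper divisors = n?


Proper divisors of 4589: 1, 13, 353
Sum = 1 + 13 + 353 = 367

No, 4589 is not perfect (367 ≠ 4589)


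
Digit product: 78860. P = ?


7 × 8 × 8 × 6 × 0 = 0


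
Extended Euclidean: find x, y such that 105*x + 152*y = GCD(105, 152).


Tabular extended Euclidean (each row: r = 105*s + 152*t):
r=105, s=1, t=0
r=152, s=0, t=1
q=0: r=105, s=1, t=0   [105*(1) + 152*(0) = 105]
q=1: r=47, s=-1, t=1   [105*(-1) + 152*(1) = 47]
q=2: r=11, s=3, t=-2   [105*(3) + 152*(-2) = 11]
q=4: r=3, s=-13, t=9   [105*(-13) + 152*(9) = 3]
q=3: r=2, s=42, t=-29   [105*(42) + 152*(-29) = 2]
q=1: r=1, s=-55, t=38   [105*(-55) + 152*(38) = 1]
q=2: r=0, s=152, t=-105   [105*(152) + 152*(-105) = 0]
GCD = 1; from the row with r=1: x=-55, y=38
Check: 105*(-55) + 152*(38) = -5775 + 5776 = 1

GCD = 1, x = -55, y = 38


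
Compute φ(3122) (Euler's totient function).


3122 = 2 × 7 × 223
Prime factors: 2, 7, 223
φ(3122) = 3122 × (1-1/2) × (1-1/7) × (1-1/223)
= 3122 × 1/2 × 6/7 × 222/223 = 1332

φ(3122) = 1332


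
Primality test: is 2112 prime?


2112 / 2 = 1056 (exact division)
2112 is NOT prime.

No, 2112 is not prime


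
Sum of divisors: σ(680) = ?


Divisors of 680: 1, 2, 4, 5, 8, 10, 17, 20, 34, 40, 68, 85, 136, 170, 340, 680
Sum = 1 + 2 + 4 + 5 + 8 + 10 + 17 + 20 + 34 + 40 + 68 + 85 + 136 + 170 + 340 + 680 = 1620

σ(680) = 1620


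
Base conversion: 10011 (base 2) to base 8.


10011 (base 2) = 19 (decimal)
19 (decimal) = 23 (base 8)


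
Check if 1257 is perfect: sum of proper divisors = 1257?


Proper divisors of 1257: 1, 3, 419
Sum = 1 + 3 + 419 = 423

No, 1257 is not perfect (423 ≠ 1257)


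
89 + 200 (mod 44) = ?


89 + 200 = 289
289 mod 44 = 25


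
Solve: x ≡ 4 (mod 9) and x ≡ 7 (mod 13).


M = 9*13 = 117
M1 = M/9 = 13, M2 = M/13 = 9
M1^(-1) mod 9 = 7, M2^(-1) mod 13 = 3
x = 4*13*7 + 7*9*3 = 553
553 mod 117 = 85
Check: 85 mod 9 = 4 ✓, 85 mod 13 = 7 ✓

x ≡ 85 (mod 117)


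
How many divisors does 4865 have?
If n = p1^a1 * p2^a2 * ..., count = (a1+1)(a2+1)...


4865 = 5^1 × 7^1 × 139^1
d(4865) = (1+1) × (1+1) × (1+1) = 8

8 divisors


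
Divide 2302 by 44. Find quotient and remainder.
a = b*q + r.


2302 = 44 * 52 + 14
Check: 2288 + 14 = 2302

q = 52, r = 14


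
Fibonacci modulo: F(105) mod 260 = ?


F(k) mod 260 for k=1..105:
1, 1, 2, 3, 5, 8, 13, 21, 34, 55, 89, 144, 233, 117, 90, 207, 37, 244, 21, 5, 26, 31, 57, 88, 145, 233, 118, 91, 209, 40, 249, 29, 18, 47, 65, 112, 177, 29, 206, 235, 181, 156, 77, 233, 50, 23, 73, 96, 169, 5, 174, 179, 93, 12, 105, 117, 222, 79, 41, 120, 161, 21, 182, 203, 125, 68, 193, 1, 194, 195, 129, 64, 193, 257, 190, 187, 117, 44, 161, 205, 106, 51, 157, 208, 105, 53, 158, 211, 109, 60, 169, 229, 138, 107, 245, 92, 77, 169, 246, 155, 141, 36, 177, 213, 130
F(105) mod 260 = 130


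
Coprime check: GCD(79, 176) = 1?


Euclidean algorithm:
176 = 2 * 79 + 18
79 = 4 * 18 + 7
18 = 2 * 7 + 4
7 = 1 * 4 + 3
4 = 1 * 3 + 1
3 = 3 * 1 + 0
GCD(79, 176) = 1

Yes, coprime (GCD = 1)


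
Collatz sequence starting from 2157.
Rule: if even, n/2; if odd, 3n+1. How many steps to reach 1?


2157 → 6472 → 3236 → 1618 → 809 → 2428 → 1214 → 607 → 1822 → 911 → 2734 → 1367 → 4102 → 2051 → 6154 → 3077 → 9232 → 4616 → 2308 → 1154 → 577 → 1732 → 866 → 433 → 1300 → 650 → 325 → 976 → 488 → 244 → 122 → 61 → 184 → 92 → 46 → 23 → 70 → 35 → 106 → 53 → 160 → 80 → 40 → 20 → 10 → 5 → 16 → 8 → 4 → 2 → 1
Total steps = 50

50 steps


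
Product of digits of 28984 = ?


2 × 8 × 9 × 8 × 4 = 4608


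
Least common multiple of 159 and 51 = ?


GCD(159, 51) = 3
LCM = 159*51/3 = 8109/3 = 2703

LCM = 2703


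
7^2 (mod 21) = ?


7^1 mod 21 = 7
7^2 mod 21 = 7


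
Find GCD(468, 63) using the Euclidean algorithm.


468 = 7 * 63 + 27
63 = 2 * 27 + 9
27 = 3 * 9 + 0
GCD = 9


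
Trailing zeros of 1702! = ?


floor(1702/5) = 340
floor(1702/25) = 68
floor(1702/125) = 13
floor(1702/625) = 2
Total = 423

423 trailing zeros


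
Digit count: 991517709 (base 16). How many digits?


991517709 in base 16 = 3B195C0D
Number of digits = 8

8 digits (base 16)


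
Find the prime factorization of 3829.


3829 / 7 = 547
547 / 547 = 1
3829 = 7 × 547


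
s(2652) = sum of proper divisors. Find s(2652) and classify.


Proper divisors: 1, 2, 3, 4, 6, 12, 13, 17, 26, 34, 39, 51, 52, 68, 78, 102, 156, 204, 221, 442, 663, 884, 1326
Sum = 1 + 2 + 3 + 4 + 6 + 12 + 13 + 17 + 26 + 34 + 39 + 51 + 52 + 68 + 78 + 102 + 156 + 204 + 221 + 442 + 663 + 884 + 1326 = 4404
4404 > 2652 → abundant

s(2652) = 4404 (abundant)


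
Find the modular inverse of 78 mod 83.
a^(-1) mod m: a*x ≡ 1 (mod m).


Use the extended Euclidean algorithm on (83, 78); each row r = 83*s + 78*t:
r=83, s=1, t=0
r=78, s=0, t=1
q=1: r=5, s=1, t=-1   [83*(1) + 78*(-1) = 5]
q=15: r=3, s=-15, t=16   [83*(-15) + 78*(16) = 3]
q=1: r=2, s=16, t=-17   [83*(16) + 78*(-17) = 2]
q=1: r=1, s=-31, t=33   [83*(-31) + 78*(33) = 1]
q=2: r=0, s=78, t=-83   [83*(78) + 78*(-83) = 0]
GCD = 1 with t = 33, so 78*(33) ≡ 1 (mod 83)
Inverse = 33 mod 83 = 33
Check: 78 * 33 = 2574 ≡ 1 (mod 83)

78^(-1) ≡ 33 (mod 83)


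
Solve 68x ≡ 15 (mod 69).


GCD(68, 69) = 1, unique solution
a^(-1) mod 69 = 68
x = 68 * 15 mod 69 = 54

x ≡ 54 (mod 69)


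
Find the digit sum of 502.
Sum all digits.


5 + 0 + 2 = 7


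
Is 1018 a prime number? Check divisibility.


1018 / 2 = 509 (exact division)
1018 is NOT prime.

No, 1018 is not prime


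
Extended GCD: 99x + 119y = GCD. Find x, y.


Tabular extended Euclidean (each row: r = 99*s + 119*t):
r=99, s=1, t=0
r=119, s=0, t=1
q=0: r=99, s=1, t=0   [99*(1) + 119*(0) = 99]
q=1: r=20, s=-1, t=1   [99*(-1) + 119*(1) = 20]
q=4: r=19, s=5, t=-4   [99*(5) + 119*(-4) = 19]
q=1: r=1, s=-6, t=5   [99*(-6) + 119*(5) = 1]
q=19: r=0, s=119, t=-99   [99*(119) + 119*(-99) = 0]
GCD = 1; from the row with r=1: x=-6, y=5
Check: 99*(-6) + 119*(5) = -594 + 595 = 1

GCD = 1, x = -6, y = 5


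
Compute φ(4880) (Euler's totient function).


4880 = 2^4 × 5 × 61
Prime factors: 2, 5, 61
φ(4880) = 4880 × (1-1/2) × (1-1/5) × (1-1/61)
= 4880 × 1/2 × 4/5 × 60/61 = 1920

φ(4880) = 1920


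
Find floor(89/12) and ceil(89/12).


89/12 = 7.4167
floor = 7
ceil = 8

floor = 7, ceil = 8


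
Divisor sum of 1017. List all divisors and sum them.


Divisors of 1017: 1, 3, 9, 113, 339, 1017
Sum = 1 + 3 + 9 + 113 + 339 + 1017 = 1482

σ(1017) = 1482


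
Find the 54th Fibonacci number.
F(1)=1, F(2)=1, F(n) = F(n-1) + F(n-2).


Sequence: 1, 1, 2, 3, 5, 8, 13, 21, 34, 55, 89, 144, 233, 377, 610, 987, 1597, 2584, 4181, 6765, 10946, 17711, 28657, 46368, 75025, 121393, 196418, 317811, 514229, 832040, 1346269, 2178309, 3524578, 5702887, 9227465, 14930352, 24157817, 39088169, 63245986, 102334155, 165580141, 267914296, 433494437, 701408733, 1134903170, 1836311903, 2971215073, 4807526976, 7778742049, 12586269025, 20365011074, 32951280099, 53316291173, 86267571272
F(54) = 86267571272


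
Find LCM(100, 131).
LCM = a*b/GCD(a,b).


GCD(100, 131) = 1
LCM = 100*131/1 = 13100/1 = 13100

LCM = 13100


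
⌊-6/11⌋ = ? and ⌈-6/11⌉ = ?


-6/11 = -0.5455
floor = -1
ceil = 0

floor = -1, ceil = 0


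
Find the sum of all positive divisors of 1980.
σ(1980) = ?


Divisors of 1980: 1, 2, 3, 4, 5, 6, 9, 10, 11, 12, 15, 18, 20, 22, 30, 33, 36, 44, 45, 55, 60, 66, 90, 99, 110, 132, 165, 180, 198, 220, 330, 396, 495, 660, 990, 1980
Sum = 1 + 2 + 3 + 4 + 5 + 6 + 9 + 10 + 11 + 12 + 15 + 18 + 20 + 22 + 30 + 33 + 36 + 44 + 45 + 55 + 60 + 66 + 90 + 99 + 110 + 132 + 165 + 180 + 198 + 220 + 330 + 396 + 495 + 660 + 990 + 1980 = 6552

σ(1980) = 6552


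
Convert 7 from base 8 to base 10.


7 (base 8) = 7 (decimal)
7 (decimal) = 7 (base 10)


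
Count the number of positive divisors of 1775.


1775 = 5^2 × 71^1
d(1775) = (2+1) × (1+1) = 6

6 divisors


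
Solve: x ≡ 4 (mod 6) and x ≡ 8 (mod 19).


M = 6*19 = 114
M1 = M/6 = 19, M2 = M/19 = 6
M1^(-1) mod 6 = 1, M2^(-1) mod 19 = 16
x = 4*19*1 + 8*6*16 = 844
844 mod 114 = 46
Check: 46 mod 6 = 4 ✓, 46 mod 19 = 8 ✓

x ≡ 46 (mod 114)


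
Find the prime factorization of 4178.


4178 / 2 = 2089
2089 / 2089 = 1
4178 = 2 × 2089


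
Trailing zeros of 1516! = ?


floor(1516/5) = 303
floor(1516/25) = 60
floor(1516/125) = 12
floor(1516/625) = 2
Total = 377

377 trailing zeros


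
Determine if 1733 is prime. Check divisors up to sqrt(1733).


Check divisors up to sqrt(1733) = 41.6293
No divisors found.
1733 is prime.

Yes, 1733 is prime


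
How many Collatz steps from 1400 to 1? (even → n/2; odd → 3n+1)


1400 → 700 → 350 → 175 → 526 → 263 → 790 → 395 → 1186 → 593 → 1780 → 890 → 445 → 1336 → 668 → 334 → 167 → 502 → 251 → 754 → 377 → 1132 → 566 → 283 → 850 → 425 → 1276 → 638 → 319 → 958 → 479 → 1438 → 719 → 2158 → 1079 → 3238 → 1619 → 4858 → 2429 → 7288 → 3644 → 1822 → 911 → 2734 → 1367 → 4102 → 2051 → 6154 → 3077 → 9232 → 4616 → 2308 → 1154 → 577 → 1732 → 866 → 433 → 1300 → 650 → 325 → 976 → 488 → 244 → 122 → 61 → 184 → 92 → 46 → 23 → 70 → 35 → 106 → 53 → 160 → 80 → 40 → 20 → 10 → 5 → 16 → 8 → 4 → 2 → 1
Total steps = 83

83 steps


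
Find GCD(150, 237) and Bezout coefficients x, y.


Tabular extended Euclidean (each row: r = 150*s + 237*t):
r=150, s=1, t=0
r=237, s=0, t=1
q=0: r=150, s=1, t=0   [150*(1) + 237*(0) = 150]
q=1: r=87, s=-1, t=1   [150*(-1) + 237*(1) = 87]
q=1: r=63, s=2, t=-1   [150*(2) + 237*(-1) = 63]
q=1: r=24, s=-3, t=2   [150*(-3) + 237*(2) = 24]
q=2: r=15, s=8, t=-5   [150*(8) + 237*(-5) = 15]
q=1: r=9, s=-11, t=7   [150*(-11) + 237*(7) = 9]
q=1: r=6, s=19, t=-12   [150*(19) + 237*(-12) = 6]
q=1: r=3, s=-30, t=19   [150*(-30) + 237*(19) = 3]
q=2: r=0, s=79, t=-50   [150*(79) + 237*(-50) = 0]
GCD = 3; from the row with r=3: x=-30, y=19
Check: 150*(-30) + 237*(19) = -4500 + 4503 = 3

GCD = 3, x = -30, y = 19


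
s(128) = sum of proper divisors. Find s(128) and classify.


Proper divisors: 1, 2, 4, 8, 16, 32, 64
Sum = 1 + 2 + 4 + 8 + 16 + 32 + 64 = 127
127 < 128 → deficient

s(128) = 127 (deficient)


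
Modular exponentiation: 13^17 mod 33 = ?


13^1 mod 33 = 13
13^2 mod 33 = 4
13^3 mod 33 = 19
13^4 mod 33 = 16
13^5 mod 33 = 10
13^6 mod 33 = 31
13^7 mod 33 = 7
13^8 mod 33 = 25
13^9 mod 33 = 28
13^10 mod 33 = 1
13^11 mod 33 = 13
13^12 mod 33 = 4
13^13 mod 33 = 19
13^14 mod 33 = 16
13^15 mod 33 = 10
13^16 mod 33 = 31
13^17 mod 33 = 7


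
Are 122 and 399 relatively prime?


Euclidean algorithm:
399 = 3 * 122 + 33
122 = 3 * 33 + 23
33 = 1 * 23 + 10
23 = 2 * 10 + 3
10 = 3 * 3 + 1
3 = 3 * 1 + 0
GCD(122, 399) = 1

Yes, coprime (GCD = 1)


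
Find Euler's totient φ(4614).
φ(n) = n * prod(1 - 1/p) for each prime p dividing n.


4614 = 2 × 3 × 769
Prime factors: 2, 3, 769
φ(4614) = 4614 × (1-1/2) × (1-1/3) × (1-1/769)
= 4614 × 1/2 × 2/3 × 768/769 = 1536

φ(4614) = 1536


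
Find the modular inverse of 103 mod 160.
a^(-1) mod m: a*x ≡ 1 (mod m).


Use the extended Euclidean algorithm on (160, 103); each row r = 160*s + 103*t:
r=160, s=1, t=0
r=103, s=0, t=1
q=1: r=57, s=1, t=-1   [160*(1) + 103*(-1) = 57]
q=1: r=46, s=-1, t=2   [160*(-1) + 103*(2) = 46]
q=1: r=11, s=2, t=-3   [160*(2) + 103*(-3) = 11]
q=4: r=2, s=-9, t=14   [160*(-9) + 103*(14) = 2]
q=5: r=1, s=47, t=-73   [160*(47) + 103*(-73) = 1]
q=2: r=0, s=-103, t=160   [160*(-103) + 103*(160) = 0]
GCD = 1 with t = -73, so 103*(-73) ≡ 1 (mod 160)
Inverse = -73 mod 160 = 87
Check: 103 * 87 = 8961 ≡ 1 (mod 160)

103^(-1) ≡ 87 (mod 160)


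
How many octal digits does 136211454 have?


136211454 in base 8 = 1007465776
Number of digits = 10

10 digits (base 8)


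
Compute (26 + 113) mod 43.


26 + 113 = 139
139 mod 43 = 10


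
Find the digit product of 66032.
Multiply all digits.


6 × 6 × 0 × 3 × 2 = 0


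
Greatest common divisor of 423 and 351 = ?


423 = 1 * 351 + 72
351 = 4 * 72 + 63
72 = 1 * 63 + 9
63 = 7 * 9 + 0
GCD = 9


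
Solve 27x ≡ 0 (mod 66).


GCD(27, 66) = 3 divides 0
Divide: 9x ≡ 0 (mod 22)
x ≡ 0 (mod 22)


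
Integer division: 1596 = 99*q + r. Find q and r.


1596 = 99 * 16 + 12
Check: 1584 + 12 = 1596

q = 16, r = 12


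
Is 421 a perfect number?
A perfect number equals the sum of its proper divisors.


Proper divisors of 421: 1
Sum = 1 = 1

No, 421 is not perfect (1 ≠ 421)


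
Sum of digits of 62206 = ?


6 + 2 + 2 + 0 + 6 = 16


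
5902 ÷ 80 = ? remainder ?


5902 = 80 * 73 + 62
Check: 5840 + 62 = 5902

q = 73, r = 62


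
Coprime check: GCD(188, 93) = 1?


Euclidean algorithm:
188 = 2 * 93 + 2
93 = 46 * 2 + 1
2 = 2 * 1 + 0
GCD(188, 93) = 1

Yes, coprime (GCD = 1)


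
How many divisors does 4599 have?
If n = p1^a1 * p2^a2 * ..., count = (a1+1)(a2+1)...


4599 = 3^2 × 7^1 × 73^1
d(4599) = (2+1) × (1+1) × (1+1) = 12

12 divisors


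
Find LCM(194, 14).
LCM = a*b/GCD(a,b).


GCD(194, 14) = 2
LCM = 194*14/2 = 2716/2 = 1358

LCM = 1358


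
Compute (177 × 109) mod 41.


177 × 109 = 19293
19293 mod 41 = 23


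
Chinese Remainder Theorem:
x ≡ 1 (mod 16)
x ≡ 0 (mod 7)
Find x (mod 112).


M = 16*7 = 112
M1 = M/16 = 7, M2 = M/7 = 16
M1^(-1) mod 16 = 7, M2^(-1) mod 7 = 4
x = 1*7*7 + 0*16*4 = 49
49 mod 112 = 49
Check: 49 mod 16 = 1 ✓, 49 mod 7 = 0 ✓

x ≡ 49 (mod 112)


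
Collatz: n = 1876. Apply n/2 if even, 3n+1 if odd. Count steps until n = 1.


1876 → 938 → 469 → 1408 → 704 → 352 → 176 → 88 → 44 → 22 → 11 → 34 → 17 → 52 → 26 → 13 → 40 → 20 → 10 → 5 → 16 → 8 → 4 → 2 → 1
Total steps = 24

24 steps


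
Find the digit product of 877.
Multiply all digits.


8 × 7 × 7 = 392


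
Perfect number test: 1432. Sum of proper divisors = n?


Proper divisors of 1432: 1, 2, 4, 8, 179, 358, 716
Sum = 1 + 2 + 4 + 8 + 179 + 358 + 716 = 1268

No, 1432 is not perfect (1268 ≠ 1432)


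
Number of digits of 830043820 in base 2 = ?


830043820 in base 2 = 110001011110010111011010101100
Number of digits = 30

30 digits (base 2)


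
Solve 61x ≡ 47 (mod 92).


GCD(61, 92) = 1, unique solution
a^(-1) mod 92 = 89
x = 89 * 47 mod 92 = 43

x ≡ 43 (mod 92)


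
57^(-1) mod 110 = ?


Use the extended Euclidean algorithm on (110, 57); each row r = 110*s + 57*t:
r=110, s=1, t=0
r=57, s=0, t=1
q=1: r=53, s=1, t=-1   [110*(1) + 57*(-1) = 53]
q=1: r=4, s=-1, t=2   [110*(-1) + 57*(2) = 4]
q=13: r=1, s=14, t=-27   [110*(14) + 57*(-27) = 1]
q=4: r=0, s=-57, t=110   [110*(-57) + 57*(110) = 0]
GCD = 1 with t = -27, so 57*(-27) ≡ 1 (mod 110)
Inverse = -27 mod 110 = 83
Check: 57 * 83 = 4731 ≡ 1 (mod 110)

57^(-1) ≡ 83 (mod 110)


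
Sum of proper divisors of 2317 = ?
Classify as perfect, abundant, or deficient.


Proper divisors: 1, 7, 331
Sum = 1 + 7 + 331 = 339
339 < 2317 → deficient

s(2317) = 339 (deficient)


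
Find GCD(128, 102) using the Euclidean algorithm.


128 = 1 * 102 + 26
102 = 3 * 26 + 24
26 = 1 * 24 + 2
24 = 12 * 2 + 0
GCD = 2


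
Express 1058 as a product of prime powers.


1058 / 2 = 529
529 / 23 = 23
23 / 23 = 1
1058 = 2 × 23^2


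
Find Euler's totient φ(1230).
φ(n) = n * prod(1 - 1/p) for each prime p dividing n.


1230 = 2 × 3 × 5 × 41
Prime factors: 2, 3, 5, 41
φ(1230) = 1230 × (1-1/2) × (1-1/3) × (1-1/5) × (1-1/41)
= 1230 × 1/2 × 2/3 × 4/5 × 40/41 = 320

φ(1230) = 320


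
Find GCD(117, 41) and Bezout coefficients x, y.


Tabular extended Euclidean (each row: r = 117*s + 41*t):
r=117, s=1, t=0
r=41, s=0, t=1
q=2: r=35, s=1, t=-2   [117*(1) + 41*(-2) = 35]
q=1: r=6, s=-1, t=3   [117*(-1) + 41*(3) = 6]
q=5: r=5, s=6, t=-17   [117*(6) + 41*(-17) = 5]
q=1: r=1, s=-7, t=20   [117*(-7) + 41*(20) = 1]
q=5: r=0, s=41, t=-117   [117*(41) + 41*(-117) = 0]
GCD = 1; from the row with r=1: x=-7, y=20
Check: 117*(-7) + 41*(20) = -819 + 820 = 1

GCD = 1, x = -7, y = 20


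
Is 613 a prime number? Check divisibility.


Check divisors up to sqrt(613) = 24.7588
No divisors found.
613 is prime.

Yes, 613 is prime


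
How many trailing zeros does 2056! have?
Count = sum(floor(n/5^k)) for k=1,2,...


floor(2056/5) = 411
floor(2056/25) = 82
floor(2056/125) = 16
floor(2056/625) = 3
Total = 512

512 trailing zeros


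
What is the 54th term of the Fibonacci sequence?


Sequence: 1, 1, 2, 3, 5, 8, 13, 21, 34, 55, 89, 144, 233, 377, 610, 987, 1597, 2584, 4181, 6765, 10946, 17711, 28657, 46368, 75025, 121393, 196418, 317811, 514229, 832040, 1346269, 2178309, 3524578, 5702887, 9227465, 14930352, 24157817, 39088169, 63245986, 102334155, 165580141, 267914296, 433494437, 701408733, 1134903170, 1836311903, 2971215073, 4807526976, 7778742049, 12586269025, 20365011074, 32951280099, 53316291173, 86267571272
F(54) = 86267571272


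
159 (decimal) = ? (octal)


159 (base 10) = 159 (decimal)
159 (decimal) = 237 (base 8)


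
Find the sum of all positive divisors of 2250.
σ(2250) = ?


Divisors of 2250: 1, 2, 3, 5, 6, 9, 10, 15, 18, 25, 30, 45, 50, 75, 90, 125, 150, 225, 250, 375, 450, 750, 1125, 2250
Sum = 1 + 2 + 3 + 5 + 6 + 9 + 10 + 15 + 18 + 25 + 30 + 45 + 50 + 75 + 90 + 125 + 150 + 225 + 250 + 375 + 450 + 750 + 1125 + 2250 = 6084

σ(2250) = 6084


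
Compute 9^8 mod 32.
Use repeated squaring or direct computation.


9^1 mod 32 = 9
9^2 mod 32 = 17
9^3 mod 32 = 25
9^4 mod 32 = 1
9^5 mod 32 = 9
9^6 mod 32 = 17
9^7 mod 32 = 25
9^8 mod 32 = 1


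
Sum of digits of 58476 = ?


5 + 8 + 4 + 7 + 6 = 30


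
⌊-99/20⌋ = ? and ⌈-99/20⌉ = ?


-99/20 = -4.9500
floor = -5
ceil = -4

floor = -5, ceil = -4


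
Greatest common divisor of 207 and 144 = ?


207 = 1 * 144 + 63
144 = 2 * 63 + 18
63 = 3 * 18 + 9
18 = 2 * 9 + 0
GCD = 9


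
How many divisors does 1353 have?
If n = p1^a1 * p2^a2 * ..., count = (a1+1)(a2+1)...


1353 = 3^1 × 11^1 × 41^1
d(1353) = (1+1) × (1+1) × (1+1) = 8

8 divisors


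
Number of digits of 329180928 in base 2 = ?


329180928 in base 2 = 10011100111101110011100000000
Number of digits = 29

29 digits (base 2)


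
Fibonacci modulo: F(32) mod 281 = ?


F(k) mod 281 for k=1..32:
1, 1, 2, 3, 5, 8, 13, 21, 34, 55, 89, 144, 233, 96, 48, 144, 192, 55, 247, 21, 268, 8, 276, 3, 279, 1, 280, 0, 280, 280, 279, 278
F(32) mod 281 = 278


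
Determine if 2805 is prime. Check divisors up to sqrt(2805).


2805 / 3 = 935 (exact division)
2805 is NOT prime.

No, 2805 is not prime


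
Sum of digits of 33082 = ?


3 + 3 + 0 + 8 + 2 = 16


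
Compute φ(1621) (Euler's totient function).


1621 = 1621
Prime factors: 1621
φ(1621) = 1621 × (1-1/1621)
= 1621 × 1620/1621 = 1620

φ(1621) = 1620


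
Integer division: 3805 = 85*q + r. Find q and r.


3805 = 85 * 44 + 65
Check: 3740 + 65 = 3805

q = 44, r = 65


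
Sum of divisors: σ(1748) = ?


Divisors of 1748: 1, 2, 4, 19, 23, 38, 46, 76, 92, 437, 874, 1748
Sum = 1 + 2 + 4 + 19 + 23 + 38 + 46 + 76 + 92 + 437 + 874 + 1748 = 3360

σ(1748) = 3360


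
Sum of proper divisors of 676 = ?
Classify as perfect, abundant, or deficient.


Proper divisors: 1, 2, 4, 13, 26, 52, 169, 338
Sum = 1 + 2 + 4 + 13 + 26 + 52 + 169 + 338 = 605
605 < 676 → deficient

s(676) = 605 (deficient)


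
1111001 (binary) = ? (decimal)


1111001 (base 2) = 121 (decimal)
121 (decimal) = 121 (base 10)


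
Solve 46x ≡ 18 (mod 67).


GCD(46, 67) = 1, unique solution
a^(-1) mod 67 = 51
x = 51 * 18 mod 67 = 47

x ≡ 47 (mod 67)


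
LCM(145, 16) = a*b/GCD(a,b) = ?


GCD(145, 16) = 1
LCM = 145*16/1 = 2320/1 = 2320

LCM = 2320


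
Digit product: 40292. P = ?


4 × 0 × 2 × 9 × 2 = 0


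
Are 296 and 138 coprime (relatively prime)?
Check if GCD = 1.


Euclidean algorithm:
296 = 2 * 138 + 20
138 = 6 * 20 + 18
20 = 1 * 18 + 2
18 = 9 * 2 + 0
GCD(296, 138) = 2

No, not coprime (GCD = 2)


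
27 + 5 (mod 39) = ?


27 + 5 = 32
32 mod 39 = 32


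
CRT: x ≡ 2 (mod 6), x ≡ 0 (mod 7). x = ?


M = 6*7 = 42
M1 = M/6 = 7, M2 = M/7 = 6
M1^(-1) mod 6 = 1, M2^(-1) mod 7 = 6
x = 2*7*1 + 0*6*6 = 14
14 mod 42 = 14
Check: 14 mod 6 = 2 ✓, 14 mod 7 = 0 ✓

x ≡ 14 (mod 42)


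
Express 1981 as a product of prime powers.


1981 / 7 = 283
283 / 283 = 1
1981 = 7 × 283


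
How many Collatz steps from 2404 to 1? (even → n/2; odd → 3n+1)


2404 → 1202 → 601 → 1804 → 902 → 451 → 1354 → 677 → 2032 → 1016 → 508 → 254 → 127 → 382 → 191 → 574 → 287 → 862 → 431 → 1294 → 647 → 1942 → 971 → 2914 → 1457 → 4372 → 2186 → 1093 → 3280 → 1640 → 820 → 410 → 205 → 616 → 308 → 154 → 77 → 232 → 116 → 58 → 29 → 88 → 44 → 22 → 11 → 34 → 17 → 52 → 26 → 13 → 40 → 20 → 10 → 5 → 16 → 8 → 4 → 2 → 1
Total steps = 58

58 steps


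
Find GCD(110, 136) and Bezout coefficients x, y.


Tabular extended Euclidean (each row: r = 110*s + 136*t):
r=110, s=1, t=0
r=136, s=0, t=1
q=0: r=110, s=1, t=0   [110*(1) + 136*(0) = 110]
q=1: r=26, s=-1, t=1   [110*(-1) + 136*(1) = 26]
q=4: r=6, s=5, t=-4   [110*(5) + 136*(-4) = 6]
q=4: r=2, s=-21, t=17   [110*(-21) + 136*(17) = 2]
q=3: r=0, s=68, t=-55   [110*(68) + 136*(-55) = 0]
GCD = 2; from the row with r=2: x=-21, y=17
Check: 110*(-21) + 136*(17) = -2310 + 2312 = 2

GCD = 2, x = -21, y = 17


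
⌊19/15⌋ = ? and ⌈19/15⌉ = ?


19/15 = 1.2667
floor = 1
ceil = 2

floor = 1, ceil = 2


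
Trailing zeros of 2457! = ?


floor(2457/5) = 491
floor(2457/25) = 98
floor(2457/125) = 19
floor(2457/625) = 3
Total = 611

611 trailing zeros


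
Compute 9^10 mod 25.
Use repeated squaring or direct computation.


9^1 mod 25 = 9
9^2 mod 25 = 6
9^3 mod 25 = 4
9^4 mod 25 = 11
9^5 mod 25 = 24
9^6 mod 25 = 16
9^7 mod 25 = 19
9^8 mod 25 = 21
9^9 mod 25 = 14
9^10 mod 25 = 1


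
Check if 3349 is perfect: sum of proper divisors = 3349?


Proper divisors of 3349: 1, 17, 197
Sum = 1 + 17 + 197 = 215

No, 3349 is not perfect (215 ≠ 3349)


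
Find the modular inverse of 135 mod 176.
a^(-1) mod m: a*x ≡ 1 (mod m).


Use the extended Euclidean algorithm on (176, 135); each row r = 176*s + 135*t:
r=176, s=1, t=0
r=135, s=0, t=1
q=1: r=41, s=1, t=-1   [176*(1) + 135*(-1) = 41]
q=3: r=12, s=-3, t=4   [176*(-3) + 135*(4) = 12]
q=3: r=5, s=10, t=-13   [176*(10) + 135*(-13) = 5]
q=2: r=2, s=-23, t=30   [176*(-23) + 135*(30) = 2]
q=2: r=1, s=56, t=-73   [176*(56) + 135*(-73) = 1]
q=2: r=0, s=-135, t=176   [176*(-135) + 135*(176) = 0]
GCD = 1 with t = -73, so 135*(-73) ≡ 1 (mod 176)
Inverse = -73 mod 176 = 103
Check: 135 * 103 = 13905 ≡ 1 (mod 176)

135^(-1) ≡ 103 (mod 176)


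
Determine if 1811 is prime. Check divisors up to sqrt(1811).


Check divisors up to sqrt(1811) = 42.5558
No divisors found.
1811 is prime.

Yes, 1811 is prime


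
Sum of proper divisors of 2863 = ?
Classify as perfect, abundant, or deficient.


Proper divisors: 1, 7, 409
Sum = 1 + 7 + 409 = 417
417 < 2863 → deficient

s(2863) = 417 (deficient)


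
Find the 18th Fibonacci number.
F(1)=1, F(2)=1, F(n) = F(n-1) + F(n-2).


Sequence: 1, 1, 2, 3, 5, 8, 13, 21, 34, 55, 89, 144, 233, 377, 610, 987, 1597, 2584
F(18) = 2584


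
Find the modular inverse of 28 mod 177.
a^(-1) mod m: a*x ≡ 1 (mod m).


Use the extended Euclidean algorithm on (177, 28); each row r = 177*s + 28*t:
r=177, s=1, t=0
r=28, s=0, t=1
q=6: r=9, s=1, t=-6   [177*(1) + 28*(-6) = 9]
q=3: r=1, s=-3, t=19   [177*(-3) + 28*(19) = 1]
q=9: r=0, s=28, t=-177   [177*(28) + 28*(-177) = 0]
GCD = 1 with t = 19, so 28*(19) ≡ 1 (mod 177)
Inverse = 19 mod 177 = 19
Check: 28 * 19 = 532 ≡ 1 (mod 177)

28^(-1) ≡ 19 (mod 177)


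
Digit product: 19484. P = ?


1 × 9 × 4 × 8 × 4 = 1152


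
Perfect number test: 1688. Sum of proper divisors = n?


Proper divisors of 1688: 1, 2, 4, 8, 211, 422, 844
Sum = 1 + 2 + 4 + 8 + 211 + 422 + 844 = 1492

No, 1688 is not perfect (1492 ≠ 1688)


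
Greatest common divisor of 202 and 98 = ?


202 = 2 * 98 + 6
98 = 16 * 6 + 2
6 = 3 * 2 + 0
GCD = 2


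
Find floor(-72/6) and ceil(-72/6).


-72/6 = -12.0000
floor = -12
ceil = -12

floor = -12, ceil = -12


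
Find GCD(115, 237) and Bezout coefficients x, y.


Tabular extended Euclidean (each row: r = 115*s + 237*t):
r=115, s=1, t=0
r=237, s=0, t=1
q=0: r=115, s=1, t=0   [115*(1) + 237*(0) = 115]
q=2: r=7, s=-2, t=1   [115*(-2) + 237*(1) = 7]
q=16: r=3, s=33, t=-16   [115*(33) + 237*(-16) = 3]
q=2: r=1, s=-68, t=33   [115*(-68) + 237*(33) = 1]
q=3: r=0, s=237, t=-115   [115*(237) + 237*(-115) = 0]
GCD = 1; from the row with r=1: x=-68, y=33
Check: 115*(-68) + 237*(33) = -7820 + 7821 = 1

GCD = 1, x = -68, y = 33
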